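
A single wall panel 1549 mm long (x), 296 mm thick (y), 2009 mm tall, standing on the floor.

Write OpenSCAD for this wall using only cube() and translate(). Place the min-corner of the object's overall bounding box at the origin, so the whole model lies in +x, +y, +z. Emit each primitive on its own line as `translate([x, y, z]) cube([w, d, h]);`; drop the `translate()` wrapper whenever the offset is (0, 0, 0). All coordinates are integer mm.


cube([1549, 296, 2009]);


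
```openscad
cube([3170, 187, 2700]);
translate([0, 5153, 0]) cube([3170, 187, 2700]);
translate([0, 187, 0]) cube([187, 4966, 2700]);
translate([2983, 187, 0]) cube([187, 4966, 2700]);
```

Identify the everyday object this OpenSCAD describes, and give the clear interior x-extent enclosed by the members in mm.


A house (or room) frame. The interior width is 2796 mm.

Four 2700 mm walls enclosing a rectangle with no floor or roof — a room or house frame. Outside width is 3170 mm and wall thickness is 187 mm, so the interior width is 3170 − 2 × 187 = 2796 mm.


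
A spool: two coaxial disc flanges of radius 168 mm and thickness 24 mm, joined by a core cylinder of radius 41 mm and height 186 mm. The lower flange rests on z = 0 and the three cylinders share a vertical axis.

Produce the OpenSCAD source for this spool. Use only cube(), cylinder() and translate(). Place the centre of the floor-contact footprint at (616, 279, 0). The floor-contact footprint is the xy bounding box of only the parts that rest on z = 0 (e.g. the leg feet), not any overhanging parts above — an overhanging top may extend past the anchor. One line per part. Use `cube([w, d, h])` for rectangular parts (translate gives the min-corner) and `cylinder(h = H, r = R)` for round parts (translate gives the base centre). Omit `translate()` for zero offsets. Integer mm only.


translate([616, 279, 0]) cylinder(h = 24, r = 168);
translate([616, 279, 24]) cylinder(h = 186, r = 41);
translate([616, 279, 210]) cylinder(h = 24, r = 168);


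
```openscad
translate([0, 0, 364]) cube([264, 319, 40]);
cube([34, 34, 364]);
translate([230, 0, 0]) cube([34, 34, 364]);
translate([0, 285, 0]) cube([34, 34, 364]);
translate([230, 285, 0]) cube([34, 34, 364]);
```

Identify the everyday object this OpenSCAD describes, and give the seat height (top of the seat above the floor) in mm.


A stool. The seat height is 404 mm.

A 264×319×40 slab at z = 364 on four corner posts — a stool. The seat top is 364 + 40 = 404 mm.


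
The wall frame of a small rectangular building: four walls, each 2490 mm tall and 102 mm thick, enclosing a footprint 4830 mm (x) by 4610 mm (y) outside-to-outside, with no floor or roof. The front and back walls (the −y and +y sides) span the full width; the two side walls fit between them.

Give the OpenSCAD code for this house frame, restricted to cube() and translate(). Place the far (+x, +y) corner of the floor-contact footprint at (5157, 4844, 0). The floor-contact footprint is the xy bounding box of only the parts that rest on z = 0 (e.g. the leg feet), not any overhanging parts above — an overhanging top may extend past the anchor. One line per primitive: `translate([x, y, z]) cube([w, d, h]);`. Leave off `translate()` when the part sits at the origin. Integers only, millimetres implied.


translate([327, 234, 0]) cube([4830, 102, 2490]);
translate([327, 4742, 0]) cube([4830, 102, 2490]);
translate([327, 336, 0]) cube([102, 4406, 2490]);
translate([5055, 336, 0]) cube([102, 4406, 2490]);


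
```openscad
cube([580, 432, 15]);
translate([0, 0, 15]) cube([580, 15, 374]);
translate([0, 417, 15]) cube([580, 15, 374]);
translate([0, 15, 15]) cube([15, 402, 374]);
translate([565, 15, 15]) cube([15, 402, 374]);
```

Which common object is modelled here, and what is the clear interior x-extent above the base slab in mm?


An open box. The internal width is 550 mm.

A 580×432 base slab with four walls standing on it — an open box. The base is 580 mm wide and the walls are 15 mm thick, so the internal width is 580 − 2 × 15 = 550 mm.


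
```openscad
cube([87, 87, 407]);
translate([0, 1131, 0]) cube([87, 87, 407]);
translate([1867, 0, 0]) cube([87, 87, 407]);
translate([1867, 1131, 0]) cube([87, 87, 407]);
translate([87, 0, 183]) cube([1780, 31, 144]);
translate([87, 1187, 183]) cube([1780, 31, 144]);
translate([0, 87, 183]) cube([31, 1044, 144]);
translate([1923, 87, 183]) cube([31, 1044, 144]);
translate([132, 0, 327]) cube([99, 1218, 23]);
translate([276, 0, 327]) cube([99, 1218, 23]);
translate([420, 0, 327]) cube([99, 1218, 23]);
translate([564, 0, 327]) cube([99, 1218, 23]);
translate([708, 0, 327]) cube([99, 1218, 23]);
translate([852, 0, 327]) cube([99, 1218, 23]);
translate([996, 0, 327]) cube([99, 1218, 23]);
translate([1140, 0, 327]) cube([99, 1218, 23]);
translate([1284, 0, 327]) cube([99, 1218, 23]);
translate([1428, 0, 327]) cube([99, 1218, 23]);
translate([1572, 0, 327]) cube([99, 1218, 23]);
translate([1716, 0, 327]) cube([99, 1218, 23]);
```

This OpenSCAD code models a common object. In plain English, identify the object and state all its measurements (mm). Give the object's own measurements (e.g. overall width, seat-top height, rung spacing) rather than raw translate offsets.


A bed frame 1954 mm long (x) by 1218 mm wide (y). Four 87×87 mm corner posts, 407 mm tall, at the corners of the footprint. Four rails of 31 mm thickness and 144 mm height run between adjacent posts with their undersides at z = 183 mm, their outer faces flush with the outside of the frame (the two x-running rails run between the posts' inner faces; the two y-running rails run between the posts' inner faces). 12 slats, each 99 mm wide (x) and 23 mm thick, lie across the top of the two x-running rails, running the full 1218 mm width of the frame in y; along x they sit between the end posts with a 45 mm gap after the −x posts and between neighbouring slats, leaving 52 mm before the +x posts.


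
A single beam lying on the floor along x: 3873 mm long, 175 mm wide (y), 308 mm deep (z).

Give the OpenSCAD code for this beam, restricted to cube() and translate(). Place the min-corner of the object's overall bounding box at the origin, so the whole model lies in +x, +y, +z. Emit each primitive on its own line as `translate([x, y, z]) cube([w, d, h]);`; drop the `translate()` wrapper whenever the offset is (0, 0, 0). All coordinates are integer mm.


cube([3873, 175, 308]);


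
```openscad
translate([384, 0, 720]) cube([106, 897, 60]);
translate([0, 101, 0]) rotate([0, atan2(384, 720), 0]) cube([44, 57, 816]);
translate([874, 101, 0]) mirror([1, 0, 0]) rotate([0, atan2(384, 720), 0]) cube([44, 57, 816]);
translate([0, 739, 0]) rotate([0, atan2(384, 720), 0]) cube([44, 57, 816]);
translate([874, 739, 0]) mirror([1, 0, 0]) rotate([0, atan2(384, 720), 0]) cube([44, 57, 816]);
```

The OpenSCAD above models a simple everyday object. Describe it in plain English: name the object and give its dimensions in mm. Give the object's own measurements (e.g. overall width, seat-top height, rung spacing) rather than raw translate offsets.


A sawhorse. A 106×897×60 mm beam (x, y, z) sits on two A-frame leg pairs. Each pair is two raked legs of 44×57 mm section (57 mm along y) splaying symmetrically in x. Each leg rises 720 mm vertically over 384 mm of horizontal reach and is 816 mm long along its own axis. Every leg's outer bottom edge rests on the floor and its outer top edge meets a bottom edge of the beam — the left legs (tilting toward +x) meet the beam's −x bottom edge, the right legs (their mirror images, tilting toward −x) meet its +x bottom edge — so the leg tops tuck under the beam, the beam's underside is 720 mm above the floor, and the feet are 874 mm apart outside-to-outside with the beam centred between them. The two leg pairs are set in 101 mm from either end of the beam.


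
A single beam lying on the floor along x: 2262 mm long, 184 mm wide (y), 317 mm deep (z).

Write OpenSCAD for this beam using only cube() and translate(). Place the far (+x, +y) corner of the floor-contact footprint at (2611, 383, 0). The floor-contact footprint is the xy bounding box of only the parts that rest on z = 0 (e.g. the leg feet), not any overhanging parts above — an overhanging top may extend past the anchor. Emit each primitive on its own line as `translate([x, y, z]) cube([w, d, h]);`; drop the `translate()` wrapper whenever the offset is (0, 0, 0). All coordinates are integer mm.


translate([349, 199, 0]) cube([2262, 184, 317]);


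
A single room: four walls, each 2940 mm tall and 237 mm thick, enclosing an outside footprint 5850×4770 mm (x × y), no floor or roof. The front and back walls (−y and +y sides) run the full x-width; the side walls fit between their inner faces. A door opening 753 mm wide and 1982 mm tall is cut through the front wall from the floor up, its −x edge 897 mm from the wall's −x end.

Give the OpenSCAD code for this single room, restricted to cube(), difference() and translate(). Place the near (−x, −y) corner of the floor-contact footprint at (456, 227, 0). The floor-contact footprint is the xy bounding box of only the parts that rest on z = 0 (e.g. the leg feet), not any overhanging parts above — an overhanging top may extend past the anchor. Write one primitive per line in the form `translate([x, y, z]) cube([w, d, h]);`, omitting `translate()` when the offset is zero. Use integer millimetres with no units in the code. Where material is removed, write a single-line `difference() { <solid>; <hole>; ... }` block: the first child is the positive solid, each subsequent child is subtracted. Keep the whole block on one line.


difference() { translate([456, 227, 0]) cube([5850, 237, 2940]); translate([1353, 227, 0]) cube([753, 237, 1982]); }
translate([456, 4760, 0]) cube([5850, 237, 2940]);
translate([456, 464, 0]) cube([237, 4296, 2940]);
translate([6069, 464, 0]) cube([237, 4296, 2940]);


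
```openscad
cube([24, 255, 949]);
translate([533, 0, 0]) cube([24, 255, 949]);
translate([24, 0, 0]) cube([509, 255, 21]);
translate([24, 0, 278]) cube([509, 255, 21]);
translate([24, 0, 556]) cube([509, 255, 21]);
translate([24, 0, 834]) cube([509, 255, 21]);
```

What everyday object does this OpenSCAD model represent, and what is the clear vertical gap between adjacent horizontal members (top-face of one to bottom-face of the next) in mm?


A bookshelf. The clear shelf gap is 257 mm.

Two tall side panels with 4 horizontal boards between them — a bookshelf. The first two shelf undersides are at z = 0 and z = 278; with shelf thickness 21, the clear gap is 278 − 0 − 21 = 257 mm.


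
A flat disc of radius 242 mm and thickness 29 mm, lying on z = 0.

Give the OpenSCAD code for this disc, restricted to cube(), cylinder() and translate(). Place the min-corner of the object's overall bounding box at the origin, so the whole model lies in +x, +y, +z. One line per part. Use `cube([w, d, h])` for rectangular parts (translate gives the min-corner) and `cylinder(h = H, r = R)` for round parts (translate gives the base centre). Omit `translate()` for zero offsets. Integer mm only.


translate([242, 242, 0]) cylinder(h = 29, r = 242);


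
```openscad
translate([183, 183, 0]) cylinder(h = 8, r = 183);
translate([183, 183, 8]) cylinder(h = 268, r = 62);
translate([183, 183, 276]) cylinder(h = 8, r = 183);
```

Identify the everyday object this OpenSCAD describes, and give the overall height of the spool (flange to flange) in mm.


A spool. The overall height is 284 mm.

Three coaxial cylinders, large–small–large — a spool. Two 8 mm flanges and a 268 mm core give 8 + 268 + 8 = 284 mm.


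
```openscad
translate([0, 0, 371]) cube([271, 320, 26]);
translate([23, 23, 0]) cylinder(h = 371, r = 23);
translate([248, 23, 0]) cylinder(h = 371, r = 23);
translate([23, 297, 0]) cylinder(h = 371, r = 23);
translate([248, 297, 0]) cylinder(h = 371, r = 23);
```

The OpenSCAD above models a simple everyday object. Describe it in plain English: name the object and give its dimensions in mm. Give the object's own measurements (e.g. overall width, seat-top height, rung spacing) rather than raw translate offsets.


A simple wooden stool: a rectangular seat 271 mm (x) by 320 mm (y), 26 mm thick, top face at z = 397 mm, on four round legs, each 46 mm in diameter. The legs rest on z = 0, each leg's axis is inset half a diameter from the nearest pair of seat edges (so the leg's bounding box is flush with the corner).


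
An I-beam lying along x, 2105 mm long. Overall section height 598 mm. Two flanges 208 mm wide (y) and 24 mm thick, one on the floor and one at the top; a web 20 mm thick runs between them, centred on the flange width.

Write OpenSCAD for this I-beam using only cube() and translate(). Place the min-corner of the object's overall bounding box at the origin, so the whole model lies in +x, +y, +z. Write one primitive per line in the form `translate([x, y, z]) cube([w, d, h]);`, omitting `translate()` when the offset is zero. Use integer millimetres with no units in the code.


cube([2105, 208, 24]);
translate([0, 94, 24]) cube([2105, 20, 550]);
translate([0, 0, 574]) cube([2105, 208, 24]);


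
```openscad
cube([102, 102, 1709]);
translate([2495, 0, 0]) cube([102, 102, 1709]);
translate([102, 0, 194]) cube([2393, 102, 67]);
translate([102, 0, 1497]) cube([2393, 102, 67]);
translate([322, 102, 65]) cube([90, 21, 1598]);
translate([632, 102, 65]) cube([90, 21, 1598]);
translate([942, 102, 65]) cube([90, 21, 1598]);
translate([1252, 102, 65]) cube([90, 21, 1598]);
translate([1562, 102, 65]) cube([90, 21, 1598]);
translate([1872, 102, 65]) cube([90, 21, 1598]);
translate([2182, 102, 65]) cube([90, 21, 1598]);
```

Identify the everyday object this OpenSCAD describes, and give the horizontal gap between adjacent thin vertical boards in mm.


A fence section. The picket gap is 220 mm.

Two posts, two rails, 7 pickets — a fence section. Span 2393 mm holds 7 pickets of 90 mm with 8 equal gaps: ⌊(2393 − 7·90) / 8⌋ = 220 mm.


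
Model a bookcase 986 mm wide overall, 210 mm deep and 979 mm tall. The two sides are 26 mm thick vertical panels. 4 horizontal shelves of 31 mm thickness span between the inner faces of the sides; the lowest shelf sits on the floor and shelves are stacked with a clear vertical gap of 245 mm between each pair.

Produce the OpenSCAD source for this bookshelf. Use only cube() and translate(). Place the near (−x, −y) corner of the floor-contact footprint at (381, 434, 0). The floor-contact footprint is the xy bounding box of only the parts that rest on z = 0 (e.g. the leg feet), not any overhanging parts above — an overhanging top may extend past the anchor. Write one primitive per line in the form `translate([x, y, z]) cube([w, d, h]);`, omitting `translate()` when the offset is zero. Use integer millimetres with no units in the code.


translate([381, 434, 0]) cube([26, 210, 979]);
translate([1341, 434, 0]) cube([26, 210, 979]);
translate([407, 434, 0]) cube([934, 210, 31]);
translate([407, 434, 276]) cube([934, 210, 31]);
translate([407, 434, 552]) cube([934, 210, 31]);
translate([407, 434, 828]) cube([934, 210, 31]);


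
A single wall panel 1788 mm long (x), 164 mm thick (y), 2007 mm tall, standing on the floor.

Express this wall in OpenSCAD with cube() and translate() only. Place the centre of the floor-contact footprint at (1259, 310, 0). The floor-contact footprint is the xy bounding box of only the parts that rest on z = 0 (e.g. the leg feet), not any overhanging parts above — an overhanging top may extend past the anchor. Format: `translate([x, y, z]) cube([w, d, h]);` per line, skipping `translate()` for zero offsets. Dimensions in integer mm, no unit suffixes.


translate([365, 228, 0]) cube([1788, 164, 2007]);


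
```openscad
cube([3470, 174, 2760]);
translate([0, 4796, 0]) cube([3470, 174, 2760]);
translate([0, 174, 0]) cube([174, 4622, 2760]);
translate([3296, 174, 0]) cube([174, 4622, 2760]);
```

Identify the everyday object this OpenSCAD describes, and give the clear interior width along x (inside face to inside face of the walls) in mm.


A house (or room) frame. The interior width is 3122 mm.

Four 2760 mm walls enclosing a rectangle with no floor or roof — a room or house frame. Outside width is 3470 mm and wall thickness is 174 mm, so the interior width is 3470 − 2 × 174 = 3122 mm.


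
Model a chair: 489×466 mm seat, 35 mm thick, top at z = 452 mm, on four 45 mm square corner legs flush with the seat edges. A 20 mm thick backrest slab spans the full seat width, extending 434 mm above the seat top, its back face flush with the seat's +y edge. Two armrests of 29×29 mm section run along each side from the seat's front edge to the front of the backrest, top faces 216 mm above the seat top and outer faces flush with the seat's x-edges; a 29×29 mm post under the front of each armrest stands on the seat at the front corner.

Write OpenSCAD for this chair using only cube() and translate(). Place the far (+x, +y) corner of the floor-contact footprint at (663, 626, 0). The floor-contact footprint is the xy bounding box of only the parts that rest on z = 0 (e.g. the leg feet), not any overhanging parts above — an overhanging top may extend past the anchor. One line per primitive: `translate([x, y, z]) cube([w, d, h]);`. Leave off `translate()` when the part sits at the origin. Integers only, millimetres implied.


translate([174, 160, 417]) cube([489, 466, 35]);
translate([174, 160, 0]) cube([45, 45, 417]);
translate([618, 160, 0]) cube([45, 45, 417]);
translate([174, 581, 0]) cube([45, 45, 417]);
translate([618, 581, 0]) cube([45, 45, 417]);
translate([174, 606, 452]) cube([489, 20, 434]);
translate([174, 160, 639]) cube([29, 446, 29]);
translate([634, 160, 639]) cube([29, 446, 29]);
translate([174, 160, 452]) cube([29, 29, 187]);
translate([634, 160, 452]) cube([29, 29, 187]);


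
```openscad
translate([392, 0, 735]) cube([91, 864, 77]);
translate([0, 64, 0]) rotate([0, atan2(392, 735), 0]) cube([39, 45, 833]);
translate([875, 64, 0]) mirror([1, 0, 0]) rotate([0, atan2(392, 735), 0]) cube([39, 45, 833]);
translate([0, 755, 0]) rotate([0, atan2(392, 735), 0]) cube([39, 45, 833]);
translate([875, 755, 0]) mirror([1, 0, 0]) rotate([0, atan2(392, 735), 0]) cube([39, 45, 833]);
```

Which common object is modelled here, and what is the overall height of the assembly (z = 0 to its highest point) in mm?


A sawhorse. The overall height is 812 mm.

A beam across two mirrored pairs of raked legs — a sawhorse. The beam's underside is at z = 735 (matching the legs' vertical rise in atan2(392, 735)) and the beam is 77 mm tall, so its top is at 735 + 77 = 812 mm. The raked legs top out at the beam's underside, so that is the highest point.


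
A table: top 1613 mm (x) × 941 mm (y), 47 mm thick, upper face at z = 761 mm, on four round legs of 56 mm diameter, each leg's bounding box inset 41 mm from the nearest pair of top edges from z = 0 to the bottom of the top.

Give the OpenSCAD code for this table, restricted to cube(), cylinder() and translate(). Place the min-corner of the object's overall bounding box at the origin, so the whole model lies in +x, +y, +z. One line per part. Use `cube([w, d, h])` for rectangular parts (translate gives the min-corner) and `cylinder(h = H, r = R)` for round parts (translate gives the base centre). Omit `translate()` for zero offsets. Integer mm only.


translate([0, 0, 714]) cube([1613, 941, 47]);
translate([69, 69, 0]) cylinder(h = 714, r = 28);
translate([1544, 69, 0]) cylinder(h = 714, r = 28);
translate([69, 872, 0]) cylinder(h = 714, r = 28);
translate([1544, 872, 0]) cylinder(h = 714, r = 28);


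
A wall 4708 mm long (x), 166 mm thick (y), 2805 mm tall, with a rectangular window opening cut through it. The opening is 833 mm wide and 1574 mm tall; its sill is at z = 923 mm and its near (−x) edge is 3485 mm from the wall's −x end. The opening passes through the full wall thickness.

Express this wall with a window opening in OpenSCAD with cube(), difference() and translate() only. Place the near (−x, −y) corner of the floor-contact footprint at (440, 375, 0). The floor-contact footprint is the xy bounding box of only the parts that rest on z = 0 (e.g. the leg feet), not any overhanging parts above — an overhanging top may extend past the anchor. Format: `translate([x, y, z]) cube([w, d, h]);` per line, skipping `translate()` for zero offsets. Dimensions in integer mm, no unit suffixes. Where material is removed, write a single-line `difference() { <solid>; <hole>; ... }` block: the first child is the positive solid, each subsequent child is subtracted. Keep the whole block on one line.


difference() { translate([440, 375, 0]) cube([4708, 166, 2805]); translate([3925, 375, 923]) cube([833, 166, 1574]); }


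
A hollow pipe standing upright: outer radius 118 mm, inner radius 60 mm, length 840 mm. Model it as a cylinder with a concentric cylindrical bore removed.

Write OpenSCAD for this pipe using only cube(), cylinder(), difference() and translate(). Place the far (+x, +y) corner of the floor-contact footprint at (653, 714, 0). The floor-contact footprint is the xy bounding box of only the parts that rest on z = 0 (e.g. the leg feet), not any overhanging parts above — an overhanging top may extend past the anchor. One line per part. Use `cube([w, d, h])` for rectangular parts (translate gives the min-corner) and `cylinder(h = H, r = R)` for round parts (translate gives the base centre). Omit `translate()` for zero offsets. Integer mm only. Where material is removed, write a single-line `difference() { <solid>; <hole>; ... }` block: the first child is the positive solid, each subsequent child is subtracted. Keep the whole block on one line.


difference() { translate([535, 596, 0]) cylinder(h = 840, r = 118); translate([535, 596, 0]) cylinder(h = 840, r = 60); }


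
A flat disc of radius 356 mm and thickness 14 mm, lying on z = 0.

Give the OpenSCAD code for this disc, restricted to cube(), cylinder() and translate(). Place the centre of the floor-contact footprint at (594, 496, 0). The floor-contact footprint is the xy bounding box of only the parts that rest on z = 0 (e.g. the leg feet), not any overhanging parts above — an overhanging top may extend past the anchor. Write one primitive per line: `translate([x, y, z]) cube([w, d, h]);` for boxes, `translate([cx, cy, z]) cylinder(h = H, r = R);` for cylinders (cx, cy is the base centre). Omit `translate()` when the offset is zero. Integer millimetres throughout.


translate([594, 496, 0]) cylinder(h = 14, r = 356);


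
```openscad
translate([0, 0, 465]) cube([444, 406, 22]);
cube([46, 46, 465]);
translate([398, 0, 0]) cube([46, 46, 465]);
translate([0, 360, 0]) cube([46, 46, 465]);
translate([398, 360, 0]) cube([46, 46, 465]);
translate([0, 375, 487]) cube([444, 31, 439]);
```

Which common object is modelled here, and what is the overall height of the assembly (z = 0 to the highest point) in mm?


A chair. The overall height is 926 mm.

A slab on four corner posts with a tall panel at the back — a chair. The seat slab sits at z = 465 with thickness 22, and the 439 mm backrest starts at the seat top, so the overall height is 465 + 22 + 439 = 926 mm.


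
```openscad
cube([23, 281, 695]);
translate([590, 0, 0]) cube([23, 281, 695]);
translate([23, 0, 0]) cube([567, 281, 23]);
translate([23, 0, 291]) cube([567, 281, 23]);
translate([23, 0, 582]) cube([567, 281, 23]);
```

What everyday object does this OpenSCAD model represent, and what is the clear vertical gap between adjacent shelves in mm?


A bookshelf. The clear shelf gap is 268 mm.

Two tall side panels with 3 horizontal boards between them — a bookshelf. The first two shelf undersides are at z = 0 and z = 291; with shelf thickness 23, the clear gap is 291 − 0 − 23 = 268 mm.


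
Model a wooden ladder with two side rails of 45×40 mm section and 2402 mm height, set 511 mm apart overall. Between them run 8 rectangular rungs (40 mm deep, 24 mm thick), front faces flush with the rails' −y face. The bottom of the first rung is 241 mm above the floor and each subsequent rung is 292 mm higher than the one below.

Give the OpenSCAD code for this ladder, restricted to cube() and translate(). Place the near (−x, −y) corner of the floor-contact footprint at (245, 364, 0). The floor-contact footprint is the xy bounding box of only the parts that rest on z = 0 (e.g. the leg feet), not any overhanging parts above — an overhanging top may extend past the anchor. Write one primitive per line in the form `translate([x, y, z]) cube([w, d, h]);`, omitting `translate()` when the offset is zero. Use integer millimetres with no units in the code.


translate([245, 364, 0]) cube([45, 40, 2402]);
translate([711, 364, 0]) cube([45, 40, 2402]);
translate([290, 364, 241]) cube([421, 40, 24]);
translate([290, 364, 533]) cube([421, 40, 24]);
translate([290, 364, 825]) cube([421, 40, 24]);
translate([290, 364, 1117]) cube([421, 40, 24]);
translate([290, 364, 1409]) cube([421, 40, 24]);
translate([290, 364, 1701]) cube([421, 40, 24]);
translate([290, 364, 1993]) cube([421, 40, 24]);
translate([290, 364, 2285]) cube([421, 40, 24]);


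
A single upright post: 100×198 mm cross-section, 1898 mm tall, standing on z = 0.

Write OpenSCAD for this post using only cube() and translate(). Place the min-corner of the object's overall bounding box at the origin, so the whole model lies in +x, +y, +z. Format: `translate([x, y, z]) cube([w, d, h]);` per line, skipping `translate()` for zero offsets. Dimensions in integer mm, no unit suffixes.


cube([100, 198, 1898]);


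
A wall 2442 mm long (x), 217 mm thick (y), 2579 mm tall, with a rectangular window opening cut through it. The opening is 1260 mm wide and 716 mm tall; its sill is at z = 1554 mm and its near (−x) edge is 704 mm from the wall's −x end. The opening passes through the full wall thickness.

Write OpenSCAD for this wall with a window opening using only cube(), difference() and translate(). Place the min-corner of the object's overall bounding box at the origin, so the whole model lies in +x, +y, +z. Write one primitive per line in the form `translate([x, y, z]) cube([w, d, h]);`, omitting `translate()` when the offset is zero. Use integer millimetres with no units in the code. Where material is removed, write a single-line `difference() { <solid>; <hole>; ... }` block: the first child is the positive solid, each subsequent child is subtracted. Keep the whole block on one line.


difference() { cube([2442, 217, 2579]); translate([704, 0, 1554]) cube([1260, 217, 716]); }


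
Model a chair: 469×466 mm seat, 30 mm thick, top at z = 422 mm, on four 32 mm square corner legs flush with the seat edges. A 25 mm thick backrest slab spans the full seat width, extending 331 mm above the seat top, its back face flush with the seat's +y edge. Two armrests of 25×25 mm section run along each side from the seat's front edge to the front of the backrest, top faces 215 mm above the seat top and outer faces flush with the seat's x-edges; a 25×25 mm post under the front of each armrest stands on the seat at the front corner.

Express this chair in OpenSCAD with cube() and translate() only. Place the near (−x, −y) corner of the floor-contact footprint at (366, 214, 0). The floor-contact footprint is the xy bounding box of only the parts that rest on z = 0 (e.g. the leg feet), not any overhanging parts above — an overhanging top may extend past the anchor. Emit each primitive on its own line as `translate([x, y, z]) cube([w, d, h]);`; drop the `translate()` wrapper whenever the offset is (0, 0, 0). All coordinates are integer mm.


// leg_h = 422 - 30 = 392
// arm post h = 215 - 25 = 190
translate([366, 214, 392]) cube([469, 466, 30]);
translate([366, 214, 0]) cube([32, 32, 392]);
translate([803, 214, 0]) cube([32, 32, 392]);
translate([366, 648, 0]) cube([32, 32, 392]);
translate([803, 648, 0]) cube([32, 32, 392]);
translate([366, 655, 422]) cube([469, 25, 331]);
translate([366, 214, 612]) cube([25, 441, 25]);
translate([810, 214, 612]) cube([25, 441, 25]);
translate([366, 214, 422]) cube([25, 25, 190]);
translate([810, 214, 422]) cube([25, 25, 190]);


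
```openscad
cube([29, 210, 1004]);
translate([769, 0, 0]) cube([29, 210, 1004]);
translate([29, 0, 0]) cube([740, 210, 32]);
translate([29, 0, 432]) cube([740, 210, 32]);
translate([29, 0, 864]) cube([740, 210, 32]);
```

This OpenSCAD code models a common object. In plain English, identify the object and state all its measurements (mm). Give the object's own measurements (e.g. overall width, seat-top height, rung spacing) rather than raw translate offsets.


An open bookshelf. Two side panels, each 29 mm thick, 210 mm deep and 1004 mm tall, stand 798 mm apart (outside-to-outside). Between them sit 3 shelves, each 32 mm thick and 210 mm deep, spanning the full gap between the sides. The bottom shelf rests on the floor (its underside at z = 0) and the clear gap between one shelf's top and the next shelf's underside is 400 mm.


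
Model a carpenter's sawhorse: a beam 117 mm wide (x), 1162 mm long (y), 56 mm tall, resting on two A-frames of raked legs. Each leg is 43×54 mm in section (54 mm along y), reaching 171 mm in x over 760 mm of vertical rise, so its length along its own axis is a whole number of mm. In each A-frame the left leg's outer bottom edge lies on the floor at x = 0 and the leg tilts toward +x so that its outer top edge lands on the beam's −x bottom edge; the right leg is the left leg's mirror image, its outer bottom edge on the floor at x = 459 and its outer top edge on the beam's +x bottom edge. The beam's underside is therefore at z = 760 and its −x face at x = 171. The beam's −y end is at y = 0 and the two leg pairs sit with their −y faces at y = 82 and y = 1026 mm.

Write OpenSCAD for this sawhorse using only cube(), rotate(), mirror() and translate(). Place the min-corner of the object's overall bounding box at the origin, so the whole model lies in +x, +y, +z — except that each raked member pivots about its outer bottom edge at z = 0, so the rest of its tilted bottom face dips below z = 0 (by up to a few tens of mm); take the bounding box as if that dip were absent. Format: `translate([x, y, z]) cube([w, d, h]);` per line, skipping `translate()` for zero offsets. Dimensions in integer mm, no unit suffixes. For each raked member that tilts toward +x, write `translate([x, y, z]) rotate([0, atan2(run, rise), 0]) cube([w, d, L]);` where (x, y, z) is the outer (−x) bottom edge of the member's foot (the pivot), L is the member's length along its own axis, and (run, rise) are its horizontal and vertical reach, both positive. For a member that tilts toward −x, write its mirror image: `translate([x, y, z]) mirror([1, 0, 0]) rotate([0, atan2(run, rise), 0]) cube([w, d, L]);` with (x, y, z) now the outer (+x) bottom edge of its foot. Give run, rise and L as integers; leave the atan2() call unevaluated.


translate([171, 0, 760]) cube([117, 1162, 56]);
translate([0, 82, 0]) rotate([0, atan2(171, 760), 0]) cube([43, 54, 779]);
translate([459, 82, 0]) mirror([1, 0, 0]) rotate([0, atan2(171, 760), 0]) cube([43, 54, 779]);
translate([0, 1026, 0]) rotate([0, atan2(171, 760), 0]) cube([43, 54, 779]);
translate([459, 1026, 0]) mirror([1, 0, 0]) rotate([0, atan2(171, 760), 0]) cube([43, 54, 779]);


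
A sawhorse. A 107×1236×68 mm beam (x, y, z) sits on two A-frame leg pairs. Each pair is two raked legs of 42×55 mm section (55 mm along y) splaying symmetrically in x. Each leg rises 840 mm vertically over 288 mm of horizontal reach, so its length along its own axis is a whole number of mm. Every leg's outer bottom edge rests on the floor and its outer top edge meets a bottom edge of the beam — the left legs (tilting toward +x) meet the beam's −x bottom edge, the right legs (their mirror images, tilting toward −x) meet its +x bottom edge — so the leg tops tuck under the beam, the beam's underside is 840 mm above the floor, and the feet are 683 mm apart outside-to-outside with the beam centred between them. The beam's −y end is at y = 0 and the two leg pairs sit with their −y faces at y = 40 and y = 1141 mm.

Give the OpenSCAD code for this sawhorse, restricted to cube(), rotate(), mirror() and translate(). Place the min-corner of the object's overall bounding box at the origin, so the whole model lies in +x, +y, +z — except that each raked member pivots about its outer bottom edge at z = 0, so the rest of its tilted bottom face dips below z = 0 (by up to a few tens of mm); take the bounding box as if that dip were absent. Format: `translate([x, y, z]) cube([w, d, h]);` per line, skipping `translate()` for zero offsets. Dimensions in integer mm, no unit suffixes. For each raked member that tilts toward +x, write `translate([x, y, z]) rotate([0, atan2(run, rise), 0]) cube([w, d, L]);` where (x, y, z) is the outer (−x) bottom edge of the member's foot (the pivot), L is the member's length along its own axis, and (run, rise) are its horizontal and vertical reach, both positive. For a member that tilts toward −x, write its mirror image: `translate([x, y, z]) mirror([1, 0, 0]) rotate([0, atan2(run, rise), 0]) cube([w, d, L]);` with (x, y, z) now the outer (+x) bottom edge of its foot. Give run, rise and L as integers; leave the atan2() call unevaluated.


translate([288, 0, 840]) cube([107, 1236, 68]);
translate([0, 40, 0]) rotate([0, atan2(288, 840), 0]) cube([42, 55, 888]);
translate([683, 40, 0]) mirror([1, 0, 0]) rotate([0, atan2(288, 840), 0]) cube([42, 55, 888]);
translate([0, 1141, 0]) rotate([0, atan2(288, 840), 0]) cube([42, 55, 888]);
translate([683, 1141, 0]) mirror([1, 0, 0]) rotate([0, atan2(288, 840), 0]) cube([42, 55, 888]);


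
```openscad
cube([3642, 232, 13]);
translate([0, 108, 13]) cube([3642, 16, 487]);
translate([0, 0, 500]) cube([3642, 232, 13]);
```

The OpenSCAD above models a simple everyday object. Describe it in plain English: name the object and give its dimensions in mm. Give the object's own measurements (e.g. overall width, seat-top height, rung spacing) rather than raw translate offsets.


An I-beam lying along x, 3642 mm long. Overall section height 513 mm. Two flanges 232 mm wide (y) and 13 mm thick, one on the floor and one at the top; a web 16 mm thick runs between them, centred on the flange width.


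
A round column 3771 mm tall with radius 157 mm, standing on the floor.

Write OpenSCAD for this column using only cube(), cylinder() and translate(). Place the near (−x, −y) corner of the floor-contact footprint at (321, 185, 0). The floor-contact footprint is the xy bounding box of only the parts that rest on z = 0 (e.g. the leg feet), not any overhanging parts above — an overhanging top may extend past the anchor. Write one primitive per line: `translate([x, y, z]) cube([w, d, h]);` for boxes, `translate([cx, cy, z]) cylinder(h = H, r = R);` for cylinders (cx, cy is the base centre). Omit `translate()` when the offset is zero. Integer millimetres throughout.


translate([478, 342, 0]) cylinder(h = 3771, r = 157);


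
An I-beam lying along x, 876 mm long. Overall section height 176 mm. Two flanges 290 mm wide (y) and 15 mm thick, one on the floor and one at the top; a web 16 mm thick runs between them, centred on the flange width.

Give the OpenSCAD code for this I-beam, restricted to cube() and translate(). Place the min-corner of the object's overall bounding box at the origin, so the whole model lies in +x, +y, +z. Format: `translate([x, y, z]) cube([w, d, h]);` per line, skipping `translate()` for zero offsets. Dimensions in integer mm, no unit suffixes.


cube([876, 290, 15]);
translate([0, 137, 15]) cube([876, 16, 146]);
translate([0, 0, 161]) cube([876, 290, 15]);


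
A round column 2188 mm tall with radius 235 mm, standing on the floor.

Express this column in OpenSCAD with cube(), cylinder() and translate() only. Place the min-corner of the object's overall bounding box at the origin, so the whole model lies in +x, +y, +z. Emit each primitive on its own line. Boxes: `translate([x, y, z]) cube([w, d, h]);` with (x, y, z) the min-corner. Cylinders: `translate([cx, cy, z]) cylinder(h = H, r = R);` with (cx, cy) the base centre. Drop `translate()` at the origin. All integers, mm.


translate([235, 235, 0]) cylinder(h = 2188, r = 235);


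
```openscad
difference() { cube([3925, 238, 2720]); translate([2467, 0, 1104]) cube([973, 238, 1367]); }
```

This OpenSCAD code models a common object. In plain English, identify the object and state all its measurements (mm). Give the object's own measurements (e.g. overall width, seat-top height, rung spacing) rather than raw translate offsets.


A wall 3925 mm long (x), 238 mm thick (y), 2720 mm tall, with a rectangular window opening cut through it. The opening is 973 mm wide and 1367 mm tall; its sill is at z = 1104 mm and its near (−x) edge is 2467 mm from the wall's −x end. The opening passes through the full wall thickness.


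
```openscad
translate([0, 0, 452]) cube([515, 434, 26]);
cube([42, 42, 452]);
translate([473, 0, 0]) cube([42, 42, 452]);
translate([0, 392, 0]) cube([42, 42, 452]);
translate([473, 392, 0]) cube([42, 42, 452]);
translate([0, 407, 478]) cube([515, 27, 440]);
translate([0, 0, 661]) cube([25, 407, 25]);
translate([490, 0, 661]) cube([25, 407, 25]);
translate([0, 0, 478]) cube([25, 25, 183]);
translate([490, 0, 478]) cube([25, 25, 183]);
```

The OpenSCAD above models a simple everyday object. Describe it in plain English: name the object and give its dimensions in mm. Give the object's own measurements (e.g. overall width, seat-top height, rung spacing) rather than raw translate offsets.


A chair. The seat is a 515×434×26 mm slab with its top at z = 478 mm, on four 42×42 mm corner legs (flush with the seat edges, standing on z = 0). A flat backrest 27 mm thick, 440 mm tall, spans the full seat width and rises from the seat top along its +y edge, rear face flush with the rear of the seat. Two armrests of 25×25 mm section run along each side from the seat's front edge to the front of the backrest, top faces 208 mm above the seat top and outer faces flush with the seat's x-edges; a 25×25 mm post under the front of each armrest stands on the seat at the front corner.


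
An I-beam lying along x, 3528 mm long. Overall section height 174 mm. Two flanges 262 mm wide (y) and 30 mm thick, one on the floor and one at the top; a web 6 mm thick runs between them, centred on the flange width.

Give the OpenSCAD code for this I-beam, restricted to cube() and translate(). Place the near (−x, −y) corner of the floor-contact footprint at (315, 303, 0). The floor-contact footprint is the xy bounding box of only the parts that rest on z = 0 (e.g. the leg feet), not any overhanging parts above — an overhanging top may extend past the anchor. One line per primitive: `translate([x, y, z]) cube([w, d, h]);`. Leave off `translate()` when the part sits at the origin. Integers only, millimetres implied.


translate([315, 303, 0]) cube([3528, 262, 30]);
translate([315, 431, 30]) cube([3528, 6, 114]);
translate([315, 303, 144]) cube([3528, 262, 30]);


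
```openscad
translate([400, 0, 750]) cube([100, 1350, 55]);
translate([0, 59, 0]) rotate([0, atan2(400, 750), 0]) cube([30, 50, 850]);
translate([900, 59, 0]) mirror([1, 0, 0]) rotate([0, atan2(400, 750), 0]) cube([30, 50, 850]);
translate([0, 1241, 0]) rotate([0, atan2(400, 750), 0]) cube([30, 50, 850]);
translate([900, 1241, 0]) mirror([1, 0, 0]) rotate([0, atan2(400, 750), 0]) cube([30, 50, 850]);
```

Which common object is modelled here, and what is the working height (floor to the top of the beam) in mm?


A sawhorse. The overall height is 805 mm.

A beam across two mirrored pairs of raked legs — a sawhorse. The beam's underside is at z = 750 (matching the legs' vertical rise in atan2(400, 750)) and the beam is 55 mm tall, so its top is at 750 + 55 = 805 mm. The raked legs top out at the beam's underside, so that is the highest point.


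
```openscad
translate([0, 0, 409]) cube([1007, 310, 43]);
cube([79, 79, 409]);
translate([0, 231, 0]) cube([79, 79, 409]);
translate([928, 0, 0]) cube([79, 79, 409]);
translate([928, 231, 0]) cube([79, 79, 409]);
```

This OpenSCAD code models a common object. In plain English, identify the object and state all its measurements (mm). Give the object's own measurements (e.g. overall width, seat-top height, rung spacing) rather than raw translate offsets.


A long wooden bench with a 1007 mm (x) × 310 mm (y) seat, 43 mm thick, its top surface 452 mm above the floor. Four 79 mm square legs at the seat corners, flush with the edges, run from z = 0 to the seat underside.
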